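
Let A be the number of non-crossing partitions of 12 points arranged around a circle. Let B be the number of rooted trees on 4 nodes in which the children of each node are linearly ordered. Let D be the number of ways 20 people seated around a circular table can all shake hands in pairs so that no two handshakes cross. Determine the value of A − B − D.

Non-crossing partitions of an n-element set are counted by C_n; here n = 12. So A = C_12 = 208012.
Rooted ordered (plane) trees on m nodes have m−1 edges and are counted by C_{m−1}; m = 4 gives C_3. So B = C_3 = 5.
With 20 = 2·10 people, non-crossing handshake pairings are non-crossing perfect matchings on a circle, counted by C_10. So D = C_10 = 16796.
A − B − D = 208012 − 5 − 16796 = 191211.

191211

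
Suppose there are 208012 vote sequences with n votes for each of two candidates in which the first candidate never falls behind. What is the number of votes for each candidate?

Such ballot sequences with n votes each are counted by C_n. Since C_12 = 208012, the index is 12.

12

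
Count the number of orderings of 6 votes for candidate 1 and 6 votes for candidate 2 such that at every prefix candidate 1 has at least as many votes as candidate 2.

132

Ballot sequences with n votes each where one side never trails are Dyck words, counted by C_n; here n = 6.
C_6 = 132.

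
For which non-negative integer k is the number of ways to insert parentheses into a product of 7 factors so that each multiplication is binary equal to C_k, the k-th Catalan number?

6

Bracketing 7 factors into binary products is counted by C_{7−1} = C_6.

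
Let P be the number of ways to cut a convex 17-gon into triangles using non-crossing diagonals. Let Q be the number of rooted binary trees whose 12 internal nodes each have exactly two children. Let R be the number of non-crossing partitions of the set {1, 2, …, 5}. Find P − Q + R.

A convex 17-gon is triangulated into 15 triangles, and the number of such triangulations is the Catalan number C_{17−2} = C_15. So P = C_15 = 9694845.
The number of full binary trees on 12 internal nodes is the Catalan number C_12. So Q = C_12 = 208012.
The non-crossing partitions of [5] form a lattice of size C_5. So R = C_5 = 42.
P − Q + R = 9694845 − 208012 + 42 = 9486875.

9486875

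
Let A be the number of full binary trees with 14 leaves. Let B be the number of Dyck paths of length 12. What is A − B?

A full binary tree with L leaves has L−1 internal nodes and is counted by C_{L−1}; L = 14 gives C_13. So A = C_13 = 742900.
A Dyck path with 6 up-steps and 6 down-steps has semilength 6, so there are C_6 of them. So B = C_6 = 132.
A − B = 742900 − 132 = 742768.

742768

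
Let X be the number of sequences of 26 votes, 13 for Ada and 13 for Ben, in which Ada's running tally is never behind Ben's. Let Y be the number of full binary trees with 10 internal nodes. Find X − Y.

Ballot sequences with n votes each where one side never trails are Dyck words, counted by C_n; here n = 13. So X = C_13 = 742900.
The number of full binary trees on 10 internal nodes is the Catalan number C_10. So Y = C_10 = 16796.
X − Y = 742900 − 16796 = 726104.

726104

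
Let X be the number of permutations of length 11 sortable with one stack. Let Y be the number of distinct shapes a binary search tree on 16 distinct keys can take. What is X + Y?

35416456

By Knuth's characterisation, the stack-sortable permutations of length 11 are the 231-avoiders, numbering C_11. So X = C_11 = 58786.
Rooted binary trees with 16 nodes (each child slot possibly empty) number C_16. So Y = C_16 = 35357670.
X + Y = 58786 + 35357670 = 35416456.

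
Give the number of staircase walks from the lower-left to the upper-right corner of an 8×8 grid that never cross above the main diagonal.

Sub-diagonal monotone paths from (0,0) to (8,8) biject with Dyck paths of semilength 8, giving C_8.
C_8 = C_7 · 2(2·7+1)/(7+2) = 429 · 30/9 = 1430.

1430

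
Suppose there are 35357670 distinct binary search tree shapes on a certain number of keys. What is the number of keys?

Binary search tree shapes on n keys are counted by C_n; 35357670 = C_16.

16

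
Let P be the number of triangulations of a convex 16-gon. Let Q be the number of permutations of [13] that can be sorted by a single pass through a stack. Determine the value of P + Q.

3417340

A convex 16-gon is triangulated into 14 triangles, and the number of such triangulations is the Catalan number C_{16−2} = C_14. So P = C_14 = 2674440.
Stack-sortable permutations are exactly the 231-avoiding ones, counted by C_n; here n = 13. So Q = C_13 = 742900.
P + Q = 2674440 + 742900 = 3417340.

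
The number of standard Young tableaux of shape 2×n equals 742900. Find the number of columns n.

13

Standard Young tableaux of shape 2×n are counted by C_n. The Catalan number equal to 742900 is C_13.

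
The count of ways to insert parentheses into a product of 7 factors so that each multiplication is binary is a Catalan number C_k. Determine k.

Bracketing 7 factors into binary products is counted by C_{7−1} = C_6.

6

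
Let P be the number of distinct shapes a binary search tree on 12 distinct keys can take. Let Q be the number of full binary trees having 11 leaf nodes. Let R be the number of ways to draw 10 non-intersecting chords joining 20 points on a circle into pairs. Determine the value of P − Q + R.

208012

Rooted binary trees with 12 nodes (each child slot possibly empty) number C_12. So P = C_12 = 208012.
Full binary trees with 11 leaves have 11−1 = 10 internal nodes, so there are C_10 of them. So Q = C_10 = 16796.
Non-crossing perfect matchings of 2n points on a circle are counted by C_n; with 20 points, n = 10. So R = C_10 = 16796.
P − Q + R = 208012 − 16796 + 16796 = 208012.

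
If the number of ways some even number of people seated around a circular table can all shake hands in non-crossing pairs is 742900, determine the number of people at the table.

Non-crossing handshake pairings of 2n people are counted by C_n, and C_13 = 742900.
So n = 13, and there are 2n = 26 people.

26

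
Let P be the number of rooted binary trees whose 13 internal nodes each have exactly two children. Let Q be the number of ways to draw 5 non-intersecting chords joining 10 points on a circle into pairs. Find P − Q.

742858

Full binary trees with n internal nodes are counted by C_n; here n = 13. So P = C_13 = 742900.
Pairing 10 circle points by 5 non-crossing chords gives C_5 matchings. So Q = C_5 = 42.
P − Q = 742900 − 42 = 742858.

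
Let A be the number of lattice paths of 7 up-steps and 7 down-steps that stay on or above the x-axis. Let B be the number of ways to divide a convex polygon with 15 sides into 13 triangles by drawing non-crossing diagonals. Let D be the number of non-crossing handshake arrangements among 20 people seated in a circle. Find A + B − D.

726533

Dyck paths of semilength n (length 2n) are counted by C_n; here n = 7. So A = C_7 = 429.
Triangulations of a convex m-gon are counted by C_{m−2}; with m = 15 this is C_13. So B = C_13 = 742900.
Non-crossing handshake pairings of 2n people are counted by C_n; 20 people gives n = 10. So D = C_10 = 16796.
A + B − D = 429 + 742900 − 16796 = 726533.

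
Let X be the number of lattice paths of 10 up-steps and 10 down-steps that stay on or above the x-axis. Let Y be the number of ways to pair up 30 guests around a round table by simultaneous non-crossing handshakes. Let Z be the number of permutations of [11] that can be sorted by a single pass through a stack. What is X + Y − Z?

9652855

Dyck paths of semilength n (length 2n) are counted by C_n; here n = 10. So X = C_10 = 16796.
Non-crossing handshake pairings of 2n people are counted by C_n; 30 people gives n = 15. So Y = C_15 = 9694845.
Stack-sortable permutations are exactly the 231-avoiding ones, counted by C_n; here n = 11. So Z = C_11 = 58786.
X + Y − Z = 16796 + 9694845 − 58786 = 9652855.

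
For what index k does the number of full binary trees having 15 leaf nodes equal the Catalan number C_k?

Full binary trees with 15 leaves have 15−1 = 14 internal nodes, so there are C_14 of them.

14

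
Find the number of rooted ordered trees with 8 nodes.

Rooted ordered (plane) trees on m nodes have m−1 edges and are counted by C_{m−1}; m = 8 gives C_7.
C_7 = 429.

429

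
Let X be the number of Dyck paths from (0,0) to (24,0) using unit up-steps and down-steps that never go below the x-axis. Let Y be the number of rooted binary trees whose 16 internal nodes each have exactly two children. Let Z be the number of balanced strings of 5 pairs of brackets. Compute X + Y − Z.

35565640

Dyck paths of semilength n (length 2n) are counted by C_n; here n = 12. So X = C_12 = 208012.
The number of full binary trees on 16 internal nodes is the Catalan number C_16. So Y = C_16 = 35357670.
A balanced arrangement of 5 bracket pairs is a Dyck word of semilength 5, so the count is C_5. So Z = C_5 = 42.
X + Y − Z = 208012 + 35357670 − 42 = 35565640.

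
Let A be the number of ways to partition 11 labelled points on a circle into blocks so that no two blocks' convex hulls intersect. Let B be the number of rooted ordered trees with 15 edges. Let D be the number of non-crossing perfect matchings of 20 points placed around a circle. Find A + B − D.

9736835

The non-crossing partitions of [11] form a lattice of size C_11. So A = C_11 = 58786.
A rooted plane tree with 15 edges has 16 nodes, and the count is C_15. So B = C_15 = 9694845.
Non-crossing perfect matchings of 2n points on a circle are counted by C_n; with 20 points, n = 10. So D = C_10 = 16796.
A + B − D = 58786 + 9694845 − 16796 = 9736835.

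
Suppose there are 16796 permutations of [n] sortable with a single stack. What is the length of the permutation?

Stack-sortable permutations of [n] are counted by C_n; 16796 = C_10.

10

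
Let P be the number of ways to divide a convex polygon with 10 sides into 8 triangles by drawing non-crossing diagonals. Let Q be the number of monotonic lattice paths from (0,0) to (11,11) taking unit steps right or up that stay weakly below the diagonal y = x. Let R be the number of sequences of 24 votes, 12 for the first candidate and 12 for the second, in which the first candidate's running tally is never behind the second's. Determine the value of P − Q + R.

The number of triangulations of a 10-gon is the Catalan number C_8 (index = sides − 2). So P = C_8 = 1430.
Monotone paths in an n×n grid that stay weakly below the diagonal are counted by C_n; here n = 11. So Q = C_11 = 58786.
Reading a vote for the leader as '(' and for the other as ')' turns such a sequence into a balanced string of 12 pairs, so the count is C_12. So R = C_12 = 208012.
P − Q + R = 1430 − 58786 + 208012 = 150656.

150656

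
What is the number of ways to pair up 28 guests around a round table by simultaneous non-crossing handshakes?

With 28 = 2·14 people, non-crossing handshake pairings are non-crossing perfect matchings on a circle, counted by C_14.
C_14 = C(28,14)/15 = 40116600/15 = 2674440.

2674440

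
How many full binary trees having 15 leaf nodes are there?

2674440

A full binary tree with L leaves has L−1 internal nodes and is counted by C_{L−1}; L = 15 gives C_14.
C_14 = C_13 · 2(2·13+1)/(13+2) = 742900 · 54/15 = 2674440.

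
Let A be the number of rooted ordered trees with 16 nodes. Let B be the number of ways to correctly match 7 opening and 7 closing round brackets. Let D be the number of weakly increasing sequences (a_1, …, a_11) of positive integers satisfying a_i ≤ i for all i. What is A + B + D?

Rooted ordered (plane) trees on m nodes have m−1 edges and are counted by C_{m−1}; m = 16 gives C_15. So A = C_15 = 9694845.
Balanced strings of n pairs of brackets are counted by C_n; here n = 7. So B = C_7 = 429.
Such sub-staircase sequences of length n are counted by C_n; here n = 11. So D = C_11 = 58786.
A + B + D = 9694845 + 429 + 58786 = 9754060.

9754060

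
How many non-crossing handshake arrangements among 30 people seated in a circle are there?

9694845

With 30 = 2·15 people, non-crossing handshake pairings are non-crossing perfect matchings on a circle, counted by C_15.
C_15 = C_14 · 2(2·14+1)/(14+2) = 2674440 · 58/16 = 9694845.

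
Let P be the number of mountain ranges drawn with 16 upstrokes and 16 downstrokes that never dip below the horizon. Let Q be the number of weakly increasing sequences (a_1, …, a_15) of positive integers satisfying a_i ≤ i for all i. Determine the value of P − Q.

Paths of 16 up- and 16 down-steps that never dip below the axis are Dyck paths; their count is C_16. So P = C_16 = 35357670.
Weakly increasing sequences with a_i ≤ i biject with Dyck paths of semilength 15, so there are C_15. So Q = C_15 = 9694845.
P − Q = 35357670 − 9694845 = 25662825.

25662825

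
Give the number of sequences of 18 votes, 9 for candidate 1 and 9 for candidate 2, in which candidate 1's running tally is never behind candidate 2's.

Reading a vote for the leader as '(' and for the other as ')' turns such a sequence into a balanced string of 9 pairs, so the count is C_9.
C_9 = 4862.

4862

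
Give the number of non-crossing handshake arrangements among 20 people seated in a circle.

16796

Non-crossing handshake pairings of 2n people are counted by C_n; 20 people gives n = 10.
C_10 = C(20,10)/11 = 184756/11 = 16796.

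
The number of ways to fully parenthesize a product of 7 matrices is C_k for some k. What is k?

6

Bracketing 7 factors into binary products is counted by C_{7−1} = C_6.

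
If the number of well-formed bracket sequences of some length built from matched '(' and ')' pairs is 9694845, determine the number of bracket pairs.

15

Balanced strings of n bracket-pairs are counted by C_n. Since C_15 = 9694845, the index is 15.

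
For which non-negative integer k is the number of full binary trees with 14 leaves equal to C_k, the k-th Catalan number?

13

A full binary tree with L leaves has L−1 internal nodes and is counted by C_{L−1}; L = 14 gives C_13.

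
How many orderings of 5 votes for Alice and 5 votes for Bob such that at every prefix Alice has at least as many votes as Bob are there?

Reading a vote for the leader as '(' and for the other as ')' turns such a sequence into a balanced string of 5 pairs, so the count is C_5.
C_5 = 42.

42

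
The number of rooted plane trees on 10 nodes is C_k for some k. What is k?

9

A rooted plane tree on 10 nodes has 9 edges, and such trees are counted by C_9.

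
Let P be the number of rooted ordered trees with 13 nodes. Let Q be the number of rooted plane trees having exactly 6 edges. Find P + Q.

Rooted ordered (plane) trees on m nodes have m−1 edges and are counted by C_{m−1}; m = 13 gives C_12. So P = C_12 = 208012.
Rooted ordered trees with n edges are counted by C_n; here n = 6. So Q = C_6 = 132.
P + Q = 208012 + 132 = 208144.

208144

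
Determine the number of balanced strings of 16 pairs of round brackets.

A balanced arrangement of 16 bracket pairs is a Dyck word of semilength 16, so the count is C_16.
C_16 = C(32,16)/17 = 601080390/17 = 35357670.

35357670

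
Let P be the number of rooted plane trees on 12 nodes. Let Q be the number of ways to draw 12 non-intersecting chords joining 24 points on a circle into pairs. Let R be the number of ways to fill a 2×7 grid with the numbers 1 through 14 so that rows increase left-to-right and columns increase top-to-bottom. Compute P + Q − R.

266369

Rooted ordered (plane) trees on m nodes have m−1 edges and are counted by C_{m−1}; m = 12 gives C_11. So P = C_11 = 58786.
Pairing 24 circle points by 12 non-crossing chords gives C_12 matchings. So Q = C_12 = 208012.
Standard Young tableaux of shape 2×n are counted by C_n; here n = 7. So R = C_7 = 429.
P + Q − R = 58786 + 208012 − 429 = 266369.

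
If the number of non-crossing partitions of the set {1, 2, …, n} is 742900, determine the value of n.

Non-crossing partitions of [n] are counted by C_n. The Catalan number equal to 742900 is C_13.

13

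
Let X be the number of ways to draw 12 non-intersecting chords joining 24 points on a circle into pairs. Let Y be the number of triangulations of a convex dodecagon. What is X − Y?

Non-crossing perfect matchings of 2n points on a circle are counted by C_n; with 24 points, n = 12. So X = C_12 = 208012.
A convex 12-gon is triangulated into 10 triangles, and the number of such triangulations is the Catalan number C_{12−2} = C_10. So Y = C_10 = 16796.
X − Y = 208012 − 16796 = 191216.

191216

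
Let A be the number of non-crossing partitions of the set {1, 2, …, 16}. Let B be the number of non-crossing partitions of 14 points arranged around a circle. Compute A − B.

The non-crossing partitions of [16] form a lattice of size C_16. So A = C_16 = 35357670.
The non-crossing partitions of [14] form a lattice of size C_14. So B = C_14 = 2674440.
A − B = 35357670 − 2674440 = 32683230.

32683230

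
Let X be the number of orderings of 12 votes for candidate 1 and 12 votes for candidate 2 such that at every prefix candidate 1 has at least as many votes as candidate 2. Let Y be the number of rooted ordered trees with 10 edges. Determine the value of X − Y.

Ballot sequences with n votes each where one side never trails are Dyck words, counted by C_n; here n = 12. So X = C_12 = 208012.
A rooted plane tree with 10 edges has 11 nodes, and the count is C_10. So Y = C_10 = 16796.
X − Y = 208012 − 16796 = 191216.

191216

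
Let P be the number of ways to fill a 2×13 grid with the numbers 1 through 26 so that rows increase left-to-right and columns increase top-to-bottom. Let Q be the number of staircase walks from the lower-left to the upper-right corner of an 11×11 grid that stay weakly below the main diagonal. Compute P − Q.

Standard Young tableaux of shape 2×n are counted by C_n; here n = 13. So P = C_13 = 742900.
Monotone paths in an n×n grid that stay weakly below the diagonal are counted by C_n; here n = 11. So Q = C_11 = 58786.
P − Q = 742900 − 58786 = 684114.

684114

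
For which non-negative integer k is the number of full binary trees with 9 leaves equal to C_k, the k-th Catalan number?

Full binary trees with 9 leaves have 9−1 = 8 internal nodes, so there are C_8 of them.

8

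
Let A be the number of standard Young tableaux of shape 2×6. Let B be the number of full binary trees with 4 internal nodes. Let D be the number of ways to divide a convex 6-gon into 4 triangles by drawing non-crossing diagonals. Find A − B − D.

104

By the hook-length formula (or a Dyck-path bijection), SYT of shape 2×6 number C_6. So A = C_6 = 132.
The number of full binary trees on 4 internal nodes is the Catalan number C_4. So B = C_4 = 14.
The number of triangulations of a 6-gon is the Catalan number C_4 (index = sides − 2). So D = C_4 = 14.
A − B − D = 132 − 14 − 14 = 104.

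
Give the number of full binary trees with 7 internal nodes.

429

The number of full binary trees on 7 internal nodes is the Catalan number C_7.
C_7 = C(14,7)/8 = 3432/8 = 429.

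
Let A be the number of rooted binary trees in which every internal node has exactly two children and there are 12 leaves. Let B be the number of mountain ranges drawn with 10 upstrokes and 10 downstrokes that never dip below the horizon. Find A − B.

41990

Full binary trees with 12 leaves have 12−1 = 11 internal nodes, so there are C_11 of them. So A = C_11 = 58786.
A Dyck path with 10 up-steps and 10 down-steps has semilength 10, so there are C_10 of them. So B = C_10 = 16796.
A − B = 58786 − 16796 = 41990.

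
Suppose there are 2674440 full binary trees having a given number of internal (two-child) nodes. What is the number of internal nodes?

Full binary trees with n internal nodes are counted by C_n, and C_14 = 2674440.

14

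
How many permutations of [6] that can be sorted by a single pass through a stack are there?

By Knuth's characterisation, the stack-sortable permutations of length 6 are the 231-avoiders, numbering C_6.
C_6 = C(12,6)/7 = 924/7 = 132.

132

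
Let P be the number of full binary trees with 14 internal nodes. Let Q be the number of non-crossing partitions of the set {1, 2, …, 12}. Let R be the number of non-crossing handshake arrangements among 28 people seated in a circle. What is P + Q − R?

Full binary trees with n internal nodes are counted by C_n; here n = 14. So P = C_14 = 2674440.
The non-crossing partitions of [12] form a lattice of size C_12. So Q = C_12 = 208012.
With 28 = 2·14 people, non-crossing handshake pairings are non-crossing perfect matchings on a circle, counted by C_14. So R = C_14 = 2674440.
P + Q − R = 2674440 + 208012 − 2674440 = 208012.

208012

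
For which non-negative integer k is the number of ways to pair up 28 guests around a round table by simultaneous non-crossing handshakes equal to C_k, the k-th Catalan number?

Non-crossing handshake pairings of 2n people are counted by C_n; 28 people gives n = 14.

14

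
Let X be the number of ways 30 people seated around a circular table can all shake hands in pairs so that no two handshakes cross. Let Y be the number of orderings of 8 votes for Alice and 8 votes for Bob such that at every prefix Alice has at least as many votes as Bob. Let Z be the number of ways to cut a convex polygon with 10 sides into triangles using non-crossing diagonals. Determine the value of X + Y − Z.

Non-crossing handshake pairings of 2n people are counted by C_n; 30 people gives n = 15. So X = C_15 = 9694845.
Ballot sequences with n votes each where one side never trails are Dyck words, counted by C_n; here n = 8. So Y = C_8 = 1430.
Triangulations of a convex m-gon are counted by C_{m−2}; with m = 10 this is C_8. So Z = C_8 = 1430.
X + Y − Z = 9694845 + 1430 − 1430 = 9694845.

9694845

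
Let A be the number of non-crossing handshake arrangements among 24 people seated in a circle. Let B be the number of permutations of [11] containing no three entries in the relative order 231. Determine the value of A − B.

149226

Non-crossing handshake pairings of 2n people are counted by C_n; 24 people gives n = 12. So A = C_12 = 208012.
Permutations of [n] avoiding any single length-3 pattern are counted by C_n; here n = 11. So B = C_11 = 58786.
A − B = 208012 − 58786 = 149226.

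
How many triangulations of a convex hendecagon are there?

Triangulations of a convex m-gon are counted by C_{m−2}; with m = 11 this is C_9.
C_9 = C_8 · 2(2·8+1)/(8+2) = 1430 · 34/10 = 4862.

4862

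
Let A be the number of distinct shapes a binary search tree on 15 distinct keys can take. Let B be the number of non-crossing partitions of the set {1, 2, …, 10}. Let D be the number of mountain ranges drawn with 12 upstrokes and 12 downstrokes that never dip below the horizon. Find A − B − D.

Binary trees (left/right distinguished) on n nodes are counted by C_n; here n = 15. So A = C_15 = 9694845.
The non-crossing partitions of [10] form a lattice of size C_10. So B = C_10 = 16796.
Paths of 12 up- and 12 down-steps that never dip below the axis are Dyck paths; their count is C_12. So D = C_12 = 208012.
A − B − D = 9694845 − 16796 − 208012 = 9470037.

9470037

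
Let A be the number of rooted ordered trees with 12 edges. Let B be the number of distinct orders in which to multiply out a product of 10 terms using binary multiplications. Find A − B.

Rooted ordered trees with n edges are counted by C_n; here n = 12. So A = C_12 = 208012.
Ways to associate a product of 10 factors correspond to binary trees on 10 leaves, so the count is C_9. So B = C_9 = 4862.
A − B = 208012 − 4862 = 203150.

203150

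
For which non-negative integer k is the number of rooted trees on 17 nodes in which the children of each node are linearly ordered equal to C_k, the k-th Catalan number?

16

Rooted ordered (plane) trees on m nodes have m−1 edges and are counted by C_{m−1}; m = 17 gives C_16.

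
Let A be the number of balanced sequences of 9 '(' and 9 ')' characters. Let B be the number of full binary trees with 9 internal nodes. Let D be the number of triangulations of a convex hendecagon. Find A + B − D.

Balanced strings of n pairs of brackets are counted by C_n; here n = 9. So A = C_9 = 4862.
Full binary trees with n internal nodes are counted by C_n; here n = 9. So B = C_9 = 4862.
The number of triangulations of an 11-gon is the Catalan number C_9 (index = sides − 2). So D = C_9 = 4862.
A + B − D = 4862 + 4862 − 4862 = 4862.

4862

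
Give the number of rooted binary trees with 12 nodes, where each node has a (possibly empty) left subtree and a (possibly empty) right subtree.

208012

Binary trees (left/right distinguished) on n nodes are counted by C_n; here n = 12.
C_12 = C_11 · 2(2·11+1)/(11+2) = 58786 · 46/13 = 208012.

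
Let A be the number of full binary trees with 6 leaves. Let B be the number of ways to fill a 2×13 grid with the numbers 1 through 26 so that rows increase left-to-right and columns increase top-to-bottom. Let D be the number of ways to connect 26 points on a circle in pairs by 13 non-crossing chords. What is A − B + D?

Full binary trees with 6 leaves have 6−1 = 5 internal nodes, so there are C_5 of them. So A = C_5 = 42.
Standard Young tableaux of shape 2×n are counted by C_n; here n = 13. So B = C_13 = 742900.
Pairing 26 circle points by 13 non-crossing chords gives C_13 matchings. So D = C_13 = 742900.
A − B + D = 42 − 742900 + 742900 = 42.

42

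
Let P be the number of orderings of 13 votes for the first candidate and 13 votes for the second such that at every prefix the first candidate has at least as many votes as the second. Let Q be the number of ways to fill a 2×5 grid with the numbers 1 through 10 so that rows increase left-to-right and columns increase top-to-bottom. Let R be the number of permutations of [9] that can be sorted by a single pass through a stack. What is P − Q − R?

Reading a vote for the leader as '(' and for the other as ')' turns such a sequence into a balanced string of 13 pairs, so the count is C_13. So P = C_13 = 742900.
By the hook-length formula (or a Dyck-path bijection), SYT of shape 2×5 number C_5. So Q = C_5 = 42.
By Knuth's characterisation, the stack-sortable permutations of length 9 are the 231-avoiders, numbering C_9. So R = C_9 = 4862.
P − Q − R = 742900 − 42 − 4862 = 737996.

737996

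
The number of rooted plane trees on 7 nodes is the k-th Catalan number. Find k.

Rooted ordered (plane) trees on m nodes have m−1 edges and are counted by C_{m−1}; m = 7 gives C_6.

6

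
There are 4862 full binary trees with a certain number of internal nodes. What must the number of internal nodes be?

9

Full binary trees with n internal nodes are counted by C_n; 4862 = C_9.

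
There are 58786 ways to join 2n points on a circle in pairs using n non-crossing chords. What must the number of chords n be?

11

Non-crossing pairings of 2n points on a circle are counted by C_n. The Catalan number equal to 58786 is C_11.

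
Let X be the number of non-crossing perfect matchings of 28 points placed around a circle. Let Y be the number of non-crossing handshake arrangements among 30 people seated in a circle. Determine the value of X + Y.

Pairing 28 circle points by 14 non-crossing chords gives C_14 matchings. So X = C_14 = 2674440.
With 30 = 2·15 people, non-crossing handshake pairings are non-crossing perfect matchings on a circle, counted by C_15. So Y = C_15 = 9694845.
X + Y = 2674440 + 9694845 = 12369285.

12369285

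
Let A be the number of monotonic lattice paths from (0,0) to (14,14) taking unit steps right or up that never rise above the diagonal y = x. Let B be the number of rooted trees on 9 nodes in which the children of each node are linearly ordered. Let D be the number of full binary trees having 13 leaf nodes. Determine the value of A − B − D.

2464998

Monotone paths in an n×n grid that stay weakly below the diagonal are counted by C_n; here n = 14. So A = C_14 = 2674440.
A rooted plane tree on 9 nodes has 8 edges, and such trees are counted by C_8. So B = C_8 = 1430.
Full binary trees with 13 leaves have 13−1 = 12 internal nodes, so there are C_12 of them. So D = C_12 = 208012.
A − B − D = 2674440 − 1430 − 208012 = 2464998.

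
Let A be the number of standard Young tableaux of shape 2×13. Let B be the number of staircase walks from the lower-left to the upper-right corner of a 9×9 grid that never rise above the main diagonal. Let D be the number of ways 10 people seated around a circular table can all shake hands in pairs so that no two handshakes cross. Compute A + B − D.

747720

By the hook-length formula (or a Dyck-path bijection), SYT of shape 2×13 number C_13. So A = C_13 = 742900.
Monotone paths in an n×n grid that stay weakly below the diagonal are counted by C_n; here n = 9. So B = C_9 = 4862.
With 10 = 2·5 people, non-crossing handshake pairings are non-crossing perfect matchings on a circle, counted by C_5. So D = C_5 = 42.
A + B − D = 742900 + 4862 − 42 = 747720.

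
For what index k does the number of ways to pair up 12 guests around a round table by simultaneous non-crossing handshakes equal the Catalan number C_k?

6

With 12 = 2·6 people, non-crossing handshake pairings are non-crossing perfect matchings on a circle, counted by C_6.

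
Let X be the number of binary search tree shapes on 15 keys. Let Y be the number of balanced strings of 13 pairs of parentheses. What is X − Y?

8951945

Binary trees (left/right distinguished) on n nodes are counted by C_n; here n = 15. So X = C_15 = 9694845.
With 13 pairs the number of balanced bracket strings is the Catalan number C_13. So Y = C_13 = 742900.
X − Y = 9694845 − 742900 = 8951945.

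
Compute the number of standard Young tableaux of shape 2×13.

742900

By the hook-length formula (or a Dyck-path bijection), SYT of shape 2×13 number C_13.
C_13 = 742900.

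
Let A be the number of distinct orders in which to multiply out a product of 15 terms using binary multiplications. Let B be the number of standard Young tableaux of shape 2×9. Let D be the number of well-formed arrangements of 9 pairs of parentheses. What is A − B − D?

Ways to associate a product of 15 factors correspond to binary trees on 15 leaves, so the count is C_14. So A = C_14 = 2674440.
By the hook-length formula (or a Dyck-path bijection), SYT of shape 2×9 number C_9. So B = C_9 = 4862.
Balanced strings of n pairs of brackets are counted by C_n; here n = 9. So D = C_9 = 4862.
A − B − D = 2674440 − 4862 − 4862 = 2664716.

2664716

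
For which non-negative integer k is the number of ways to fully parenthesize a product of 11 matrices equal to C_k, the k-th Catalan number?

Ways to associate a product of 11 factors correspond to binary trees on 11 leaves, so the count is C_10.

10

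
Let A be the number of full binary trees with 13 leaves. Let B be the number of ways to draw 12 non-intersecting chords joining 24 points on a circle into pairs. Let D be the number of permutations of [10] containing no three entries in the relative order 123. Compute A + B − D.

399228

Full binary trees with 13 leaves have 13−1 = 12 internal nodes, so there are C_12 of them. So A = C_12 = 208012.
Non-crossing perfect matchings of 2n points on a circle are counted by C_n; with 24 points, n = 12. So B = C_12 = 208012.
For any fixed pattern of length 3, the pattern-avoiding permutations of [10] number C_10. So D = C_10 = 16796.
A + B − D = 208012 + 208012 − 16796 = 399228.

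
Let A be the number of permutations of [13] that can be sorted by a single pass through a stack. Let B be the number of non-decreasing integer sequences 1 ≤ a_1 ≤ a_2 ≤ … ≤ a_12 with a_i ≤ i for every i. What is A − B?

Stack-sortable permutations are exactly the 231-avoiding ones, counted by C_n; here n = 13. So A = C_13 = 742900.
Such sub-staircase sequences of length n are counted by C_n; here n = 12. So B = C_12 = 208012.
A − B = 742900 − 208012 = 534888.

534888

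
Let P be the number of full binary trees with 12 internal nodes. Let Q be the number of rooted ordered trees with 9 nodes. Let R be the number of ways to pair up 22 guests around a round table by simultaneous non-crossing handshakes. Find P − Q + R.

The number of full binary trees on 12 internal nodes is the Catalan number C_12. So P = C_12 = 208012.
Rooted ordered (plane) trees on m nodes have m−1 edges and are counted by C_{m−1}; m = 9 gives C_8. So Q = C_8 = 1430.
Non-crossing handshake pairings of 2n people are counted by C_n; 22 people gives n = 11. So R = C_11 = 58786.
P − Q + R = 208012 − 1430 + 58786 = 265368.

265368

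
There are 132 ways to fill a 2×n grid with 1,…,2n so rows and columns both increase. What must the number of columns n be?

Standard Young tableaux of shape 2×n are counted by C_n. The Catalan number equal to 132 is C_6.

6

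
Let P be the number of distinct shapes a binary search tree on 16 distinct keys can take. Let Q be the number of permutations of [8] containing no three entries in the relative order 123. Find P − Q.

35356240

Binary trees (left/right distinguished) on n nodes are counted by C_n; here n = 16. So P = C_16 = 35357670.
For any fixed pattern of length 3, the pattern-avoiding permutations of [8] number C_8. So Q = C_8 = 1430.
P − Q = 35357670 − 1430 = 35356240.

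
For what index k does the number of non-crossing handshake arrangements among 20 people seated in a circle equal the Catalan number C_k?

With 20 = 2·10 people, non-crossing handshake pairings are non-crossing perfect matchings on a circle, counted by C_10.

10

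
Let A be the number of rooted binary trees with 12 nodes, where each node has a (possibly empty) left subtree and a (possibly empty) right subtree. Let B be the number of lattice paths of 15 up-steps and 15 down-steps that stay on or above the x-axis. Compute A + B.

Rooted binary trees with 12 nodes (each child slot possibly empty) number C_12. So A = C_12 = 208012.
Dyck paths of semilength n (length 2n) are counted by C_n; here n = 15. So B = C_15 = 9694845.
A + B = 208012 + 9694845 = 9902857.

9902857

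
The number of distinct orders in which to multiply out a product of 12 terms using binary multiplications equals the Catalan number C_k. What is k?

Bracketing 12 factors into binary products is counted by C_{12−1} = C_11.

11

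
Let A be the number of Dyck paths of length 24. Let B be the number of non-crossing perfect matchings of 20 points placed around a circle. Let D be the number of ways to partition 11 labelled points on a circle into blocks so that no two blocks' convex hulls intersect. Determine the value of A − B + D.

A Dyck path with 12 up-steps and 12 down-steps has semilength 12, so there are C_12 of them. So A = C_12 = 208012.
Pairing 20 circle points by 10 non-crossing chords gives C_10 matchings. So B = C_10 = 16796.
Non-crossing partitions of an n-element set are counted by C_n; here n = 11. So D = C_11 = 58786.
A − B + D = 208012 − 16796 + 58786 = 250002.

250002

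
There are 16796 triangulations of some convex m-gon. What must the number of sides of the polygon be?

Triangulations of a convex m-gon are counted by C_{m−2}; 16796 = C_10.
So m − 2 = 10, giving m = 12 sides.

12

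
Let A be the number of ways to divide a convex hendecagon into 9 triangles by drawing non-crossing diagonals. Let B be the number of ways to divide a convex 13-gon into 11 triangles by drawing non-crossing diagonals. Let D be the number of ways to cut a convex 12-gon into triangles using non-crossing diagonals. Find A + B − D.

A convex 11-gon is triangulated into 9 triangles, and the number of such triangulations is the Catalan number C_{11−2} = C_9. So A = C_9 = 4862.
The number of triangulations of a 13-gon is the Catalan number C_11 (index = sides − 2). So B = C_11 = 58786.
Triangulations of a convex m-gon are counted by C_{m−2}; with m = 12 this is C_10. So D = C_10 = 16796.
A + B − D = 4862 + 58786 − 16796 = 46852.

46852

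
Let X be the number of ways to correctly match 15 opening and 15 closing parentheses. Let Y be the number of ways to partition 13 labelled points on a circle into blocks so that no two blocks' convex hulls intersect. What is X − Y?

8951945

With 15 pairs the number of balanced bracket strings is the Catalan number C_15. So X = C_15 = 9694845.
Non-crossing partitions of an n-element set are counted by C_n; here n = 13. So Y = C_13 = 742900.
X − Y = 9694845 − 742900 = 8951945.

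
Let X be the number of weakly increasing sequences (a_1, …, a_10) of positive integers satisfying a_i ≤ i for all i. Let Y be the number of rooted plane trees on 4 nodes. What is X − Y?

Weakly increasing sequences with a_i ≤ i biject with Dyck paths of semilength 10, so there are C_10. So X = C_10 = 16796.
A rooted plane tree on 4 nodes has 3 edges, and such trees are counted by C_3. So Y = C_3 = 5.
X − Y = 16796 − 5 = 16791.

16791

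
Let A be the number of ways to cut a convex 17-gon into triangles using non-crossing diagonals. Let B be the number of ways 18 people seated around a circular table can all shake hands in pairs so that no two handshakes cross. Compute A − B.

9689983

Triangulations of a convex m-gon are counted by C_{m−2}; with m = 17 this is C_15. So A = C_15 = 9694845.
With 18 = 2·9 people, non-crossing handshake pairings are non-crossing perfect matchings on a circle, counted by C_9. So B = C_9 = 4862.
A − B = 9694845 − 4862 = 9689983.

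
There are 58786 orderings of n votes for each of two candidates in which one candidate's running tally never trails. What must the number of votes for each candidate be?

Such ballot sequences with n votes each are counted by C_n; 58786 = C_11.

11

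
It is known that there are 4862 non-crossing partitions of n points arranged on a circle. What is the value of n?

9

Non-crossing partitions of [n] are counted by C_n, and C_9 = 4862.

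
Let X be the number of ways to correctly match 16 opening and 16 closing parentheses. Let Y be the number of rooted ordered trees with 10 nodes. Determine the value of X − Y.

Balanced strings of n pairs of brackets are counted by C_n; here n = 16. So X = C_16 = 35357670.
Rooted ordered (plane) trees on m nodes have m−1 edges and are counted by C_{m−1}; m = 10 gives C_9. So Y = C_9 = 4862.
X − Y = 35357670 − 4862 = 35352808.

35352808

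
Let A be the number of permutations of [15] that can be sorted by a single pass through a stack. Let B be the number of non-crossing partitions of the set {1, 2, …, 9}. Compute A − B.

By Knuth's characterisation, the stack-sortable permutations of length 15 are the 231-avoiders, numbering C_15. So A = C_15 = 9694845.
The non-crossing partitions of [9] form a lattice of size C_9. So B = C_9 = 4862.
A − B = 9694845 − 4862 = 9689983.

9689983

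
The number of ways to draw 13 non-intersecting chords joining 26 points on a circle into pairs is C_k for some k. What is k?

Non-crossing perfect matchings of 2n points on a circle are counted by C_n; with 26 points, n = 13.

13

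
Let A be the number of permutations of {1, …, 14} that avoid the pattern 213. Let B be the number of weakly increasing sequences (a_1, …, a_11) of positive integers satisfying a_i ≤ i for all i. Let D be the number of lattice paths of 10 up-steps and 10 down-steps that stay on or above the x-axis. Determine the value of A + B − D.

2716430

For any fixed pattern of length 3, the pattern-avoiding permutations of [14] number C_14. So A = C_14 = 2674440.
Such sub-staircase sequences of length n are counted by C_n; here n = 11. So B = C_11 = 58786.
A Dyck path with 10 up-steps and 10 down-steps has semilength 10, so there are C_10 of them. So D = C_10 = 16796.
A + B − D = 2674440 + 58786 − 16796 = 2716430.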